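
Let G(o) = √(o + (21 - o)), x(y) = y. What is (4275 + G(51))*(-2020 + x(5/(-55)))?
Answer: -94994775/11 - 22221*√21/11 ≈ -8.6452e+6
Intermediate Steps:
G(o) = √21
(4275 + G(51))*(-2020 + x(5/(-55))) = (4275 + √21)*(-2020 + 5/(-55)) = (4275 + √21)*(-2020 + 5*(-1/55)) = (4275 + √21)*(-2020 - 1/11) = (4275 + √21)*(-22221/11) = -94994775/11 - 22221*√21/11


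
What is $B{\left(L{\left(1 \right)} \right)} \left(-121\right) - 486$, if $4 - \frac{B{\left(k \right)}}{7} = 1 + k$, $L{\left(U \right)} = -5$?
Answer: $-7262$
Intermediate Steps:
$B{\left(k \right)} = 21 - 7 k$ ($B{\left(k \right)} = 28 - 7 \left(1 + k\right) = 28 - \left(7 + 7 k\right) = 21 - 7 k$)
$B{\left(L{\left(1 \right)} \right)} \left(-121\right) - 486 = \left(21 - -35\right) \left(-121\right) - 486 = \left(21 + 35\right) \left(-121\right) - 486 = 56 \left(-121\right) - 486 = -6776 - 486 = -7262$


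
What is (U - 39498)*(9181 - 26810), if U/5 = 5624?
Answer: 200582762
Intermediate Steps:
U = 28120 (U = 5*5624 = 28120)
(U - 39498)*(9181 - 26810) = (28120 - 39498)*(9181 - 26810) = -11378*(-17629) = 200582762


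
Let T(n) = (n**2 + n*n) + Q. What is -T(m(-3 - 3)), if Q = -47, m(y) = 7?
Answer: -51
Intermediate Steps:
T(n) = -47 + 2*n**2 (T(n) = (n**2 + n*n) - 47 = (n**2 + n**2) - 47 = 2*n**2 - 47 = -47 + 2*n**2)
-T(m(-3 - 3)) = -(-47 + 2*7**2) = -(-47 + 2*49) = -(-47 + 98) = -1*51 = -51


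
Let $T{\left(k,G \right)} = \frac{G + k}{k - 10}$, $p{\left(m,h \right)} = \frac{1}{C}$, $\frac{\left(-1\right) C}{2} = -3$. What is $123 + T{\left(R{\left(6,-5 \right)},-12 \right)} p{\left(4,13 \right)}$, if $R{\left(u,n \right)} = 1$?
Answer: $\frac{6653}{54} \approx 123.2$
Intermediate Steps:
$C = 6$ ($C = \left(-2\right) \left(-3\right) = 6$)
$p{\left(m,h \right)} = \frac{1}{6}$
$T{\left(k,G \right)} = \frac{G + k}{-10 + k}$
$123 + T{\left(R{\left(6,-5 \right)},-12 \right)} p{\left(4,13 \right)} = 123 + \frac{-12 + 1}{-10 + 1} \cdot \frac{1}{6} = 123 + \frac{1}{-9} \left(-11\right) \frac{1}{6} = 123 + \left(- \frac{1}{9}\right) \left(-11\right) \frac{1}{6} = 123 + \frac{11}{9} \cdot \frac{1}{6} = 123 + \frac{11}{54} = \frac{6653}{54}$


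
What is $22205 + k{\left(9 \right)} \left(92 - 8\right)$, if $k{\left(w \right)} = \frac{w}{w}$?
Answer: $22289$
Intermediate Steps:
$k{\left(w \right)} = 1$
$22205 + k{\left(9 \right)} \left(92 - 8\right) = 22205 + 1 \left(92 - 8\right) = 22205 + 1 \cdot 84 = 22205 + 84 = 22289$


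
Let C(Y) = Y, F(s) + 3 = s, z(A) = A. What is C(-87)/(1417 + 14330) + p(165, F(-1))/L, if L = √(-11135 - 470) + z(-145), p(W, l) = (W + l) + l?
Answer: -830619/1181206 - 157*I*√11605/32630 ≈ -0.7032 - 0.51833*I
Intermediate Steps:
F(s) = -3 + s
p(W, l) = W + 2*l
L = -145 + I*√11605 (L = √(-11135 - 470) - 145 = √(-11605) - 145 = I*√11605 - 145 = -145 + I*√11605 ≈ -145.0 + 107.73*I)
C(-87)/(1417 + 14330) + p(165, F(-1))/L = -87/(1417 + 14330) + (165 + 2*(-3 - 1))/(-145 + I*√11605) = -87/15747 + (165 + 2*(-4))/(-145 + I*√11605) = -87*1/15747 + (165 - 8)/(-145 + I*√11605) = -1/181 + 157/(-145 + I*√11605)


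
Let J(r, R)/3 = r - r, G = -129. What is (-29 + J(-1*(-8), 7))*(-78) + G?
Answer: 2133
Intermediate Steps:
J(r, R) = 0 (J(r, R) = 3*(r - r) = 3*0 = 0)
(-29 + J(-1*(-8), 7))*(-78) + G = (-29 + 0)*(-78) - 129 = -29*(-78) - 129 = 2262 - 129 = 2133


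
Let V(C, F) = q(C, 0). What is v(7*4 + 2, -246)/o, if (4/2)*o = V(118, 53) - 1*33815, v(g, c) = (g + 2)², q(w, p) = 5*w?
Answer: -2048/33225 ≈ -0.061640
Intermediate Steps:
v(g, c) = (2 + g)²
V(C, F) = 5*C
o = -33225/2 (o = (5*118 - 1*33815)/2 = (590 - 33815)/2 = (½)*(-33225) = -33225/2 ≈ -16613.)
v(7*4 + 2, -246)/o = (2 + (7*4 + 2))²/(-33225/2) = (2 + (28 + 2))²*(-2/33225) = (2 + 30)²*(-2/33225) = 32²*(-2/33225) = 1024*(-2/33225) = -2048/33225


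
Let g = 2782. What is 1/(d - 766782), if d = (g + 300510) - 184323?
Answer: -1/647813 ≈ -1.5437e-6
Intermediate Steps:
d = 118969 (d = (2782 + 300510) - 184323 = 303292 - 184323 = 118969)
1/(d - 766782) = 1/(118969 - 766782) = 1/(-647813) = -1/647813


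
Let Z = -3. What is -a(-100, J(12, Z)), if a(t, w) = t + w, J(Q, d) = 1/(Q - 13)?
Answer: 101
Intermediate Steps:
J(Q, d) = 1/(-13 + Q)
-a(-100, J(12, Z)) = -(-100 + 1/(-13 + 12)) = -(-100 + 1/(-1)) = -(-100 - 1) = -1*(-101) = 101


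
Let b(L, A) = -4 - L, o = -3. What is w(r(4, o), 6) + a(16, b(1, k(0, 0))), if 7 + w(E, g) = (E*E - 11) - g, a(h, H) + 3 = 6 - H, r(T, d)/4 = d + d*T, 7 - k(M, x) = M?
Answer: 3584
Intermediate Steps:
k(M, x) = 7 - M
r(T, d) = 4*d + 4*T*d (r(T, d) = 4*(d + d*T) = 4*(d + T*d) = 4*d + 4*T*d)
a(h, H) = 3 - H (a(h, H) = -3 + (6 - H) = 3 - H)
w(E, g) = -18 + E² - g (w(E, g) = -7 + ((E*E - 11) - g) = -7 + ((E² - 11) - g) = -7 + ((-11 + E²) - g) = -7 + (-11 + E² - g) = -18 + E² - g)
w(r(4, o), 6) + a(16, b(1, k(0, 0))) = (-18 + (4*(-3)*(1 + 4))² - 1*6) + (3 - (-4 - 1*1)) = (-18 + (4*(-3)*5)² - 6) + (3 - (-4 - 1)) = (-18 + (-60)² - 6) + (3 - 1*(-5)) = (-18 + 3600 - 6) + (3 + 5) = 3576 + 8 = 3584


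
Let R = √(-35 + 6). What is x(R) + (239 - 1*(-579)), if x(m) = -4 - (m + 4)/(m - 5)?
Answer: 4883/6 + I*√29/6 ≈ 813.83 + 0.89753*I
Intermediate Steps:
R = I*√29 (R = √(-29) = I*√29 ≈ 5.3852*I)
x(m) = -4 - (4 + m)/(-5 + m)
x(R) + (239 - 1*(-579)) = (16 - 5*I*√29)/(-5 + I*√29) + (239 - 1*(-579)) = (16 - 5*I*√29)/(-5 + I*√29) + (239 + 579) = (16 - 5*I*√29)/(-5 + I*√29) + 818 = 818 + (16 - 5*I*√29)/(-5 + I*√29)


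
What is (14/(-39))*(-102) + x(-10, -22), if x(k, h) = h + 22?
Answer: 476/13 ≈ 36.615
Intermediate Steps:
x(k, h) = 22 + h
(14/(-39))*(-102) + x(-10, -22) = (14/(-39))*(-102) + (22 - 22) = (14*(-1/39))*(-102) + 0 = -14/39*(-102) + 0 = 476/13 + 0 = 476/13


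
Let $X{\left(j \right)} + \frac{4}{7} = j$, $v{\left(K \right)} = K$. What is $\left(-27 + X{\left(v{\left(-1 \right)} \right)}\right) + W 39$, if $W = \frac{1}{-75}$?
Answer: $- \frac{5091}{175} \approx -29.091$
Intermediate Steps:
$W = - \frac{1}{75} \approx -0.013333$
$X{\left(j \right)} = - \frac{4}{7} + j$
$\left(-27 + X{\left(v{\left(-1 \right)} \right)}\right) + W 39 = \left(-27 - \frac{11}{7}\right) - \frac{13}{25} = - \frac{200}{7} - \frac{13}{25} = - \frac{5091}{175}$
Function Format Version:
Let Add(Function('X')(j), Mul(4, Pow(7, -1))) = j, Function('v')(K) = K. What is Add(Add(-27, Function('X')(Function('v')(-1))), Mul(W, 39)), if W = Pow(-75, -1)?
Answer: Rational(-5091, 175) ≈ -29.091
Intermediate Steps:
W = Rational(-1, 75) ≈ -0.013333
Function('X')(j) = Add(Rational(-4, 7), j)
Add(Add(-27, Function('X')(Function('v')(-1))), Mul(W, 39)) = Add(Add(-27, Add(Rational(-4, 7), -1)), Mul(Rational(-1, 75), 39)) = Add(Add(-27, Rational(-11, 7)), Rational(-13, 25)) = Add(Rational(-200, 7), Rational(-13, 25)) = Rational(-5091, 175)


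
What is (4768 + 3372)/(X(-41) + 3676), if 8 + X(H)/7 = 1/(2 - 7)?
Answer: 1100/489 ≈ 2.2495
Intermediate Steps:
X(H) = -287/5 (X(H) = -56 + 7/(2 - 7) = -56 + 7/(-5) = -56 + 7*(-⅕) = -56 - 7/5 = -287/5)
(4768 + 3372)/(X(-41) + 3676) = (4768 + 3372)/(-287/5 + 3676) = 8140/(18093/5) = 8140*(5/18093) = 1100/489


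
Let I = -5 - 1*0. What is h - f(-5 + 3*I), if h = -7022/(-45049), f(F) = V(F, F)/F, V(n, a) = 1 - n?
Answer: 1086469/900980 ≈ 1.2059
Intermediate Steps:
I = -5 (I = -5 + 0 = -5)
f(F) = (1 - F)/F
h = 7022/45049 (h = -7022*(-1/45049) = 7022/45049 ≈ 0.15587)
h - f(-5 + 3*I) = 7022/45049 - (1 - (-5 + 3*(-5)))/(-5 + 3*(-5)) = 7022/45049 - (1 - (-5 - 15))/(-5 - 15) = 7022/45049 - (1 - 1*(-20))/(-20) = 7022/45049 - (-1)*(1 + 20)/20 = 7022/45049 - (-1)*21/20 = 7022/45049 - 1*(-21/20) = 7022/45049 + 21/20 = 1086469/900980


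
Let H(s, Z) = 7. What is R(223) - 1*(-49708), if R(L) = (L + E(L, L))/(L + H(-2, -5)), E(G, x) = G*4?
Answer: 2286791/46 ≈ 49713.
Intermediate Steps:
E(G, x) = 4*G
R(L) = 5*L/(7 + L) (R(L) = (L + 4*L)/(L + 7) = (5*L)/(7 + L) = 5*L/(7 + L))
R(223) - 1*(-49708) = 5*223/(7 + 223) - 1*(-49708) = 5*223/230 + 49708 = 5*223*(1/230) + 49708 = 223/46 + 49708 = 2286791/46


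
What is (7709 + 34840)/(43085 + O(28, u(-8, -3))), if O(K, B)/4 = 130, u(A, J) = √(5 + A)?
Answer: 14183/14535 ≈ 0.97578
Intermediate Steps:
O(K, B) = 520 (O(K, B) = 4*130 = 520)
(7709 + 34840)/(43085 + O(28, u(-8, -3))) = (7709 + 34840)/(43085 + 520) = 42549/43605 = 42549*(1/43605) = 14183/14535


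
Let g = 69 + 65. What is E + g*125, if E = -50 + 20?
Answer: 16720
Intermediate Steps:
g = 134
E = -30
E + g*125 = -30 + 134*125 = -30 + 16750 = 16720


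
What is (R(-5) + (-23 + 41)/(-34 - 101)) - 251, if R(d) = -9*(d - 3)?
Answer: -2687/15 ≈ -179.13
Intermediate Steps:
R(d) = 27 - 9*d (R(d) = -9*(-3 + d) = 27 - 9*d)
(R(-5) + (-23 + 41)/(-34 - 101)) - 251 = ((27 - 9*(-5)) + (-23 + 41)/(-34 - 101)) - 251 = ((27 + 45) + 18/(-135)) - 251 = (72 + 18*(-1/135)) - 251 = (72 - 2/15) - 251 = 1078/15 - 251 = -2687/15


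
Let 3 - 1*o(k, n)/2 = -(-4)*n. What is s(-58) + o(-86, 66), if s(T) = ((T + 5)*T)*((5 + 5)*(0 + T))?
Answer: -1783442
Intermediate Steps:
o(k, n) = 6 - 8*n (o(k, n) = 6 - (-8)*(-n) = 6 - 8*n)
s(T) = 10*T**2*(5 + T) (s(T) = ((5 + T)*T)*(10*T) = (T*(5 + T))*(10*T) = 10*T**2*(5 + T))
s(-58) + o(-86, 66) = 10*(-58)**2*(5 - 58) + (6 - 8*66) = 10*3364*(-53) + (6 - 528) = -1782920 - 522 = -1783442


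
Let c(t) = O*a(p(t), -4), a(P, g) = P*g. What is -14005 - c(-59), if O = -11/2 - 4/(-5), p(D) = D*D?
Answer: -397239/5 ≈ -79448.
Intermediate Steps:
p(D) = D**2
O = -47/10 (O = -11*1/2 - 4*(-1/5) = -11/2 + 4/5 = -47/10 ≈ -4.7000)
c(t) = 94*t**2/5 (c(t) = -47*t**2*(-4)/10 = -(-94)*t**2/5 = 94*t**2/5)
-14005 - c(-59) = -14005 - 94*(-59)**2/5 = -14005 - 94*3481/5 = -14005 - 1*327214/5 = -14005 - 327214/5 = -397239/5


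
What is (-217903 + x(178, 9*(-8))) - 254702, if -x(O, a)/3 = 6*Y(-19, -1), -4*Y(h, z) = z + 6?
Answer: -945165/2 ≈ -4.7258e+5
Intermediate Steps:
Y(h, z) = -3/2 - z/4 (Y(h, z) = -(z + 6)/4 = -(6 + z)/4 = -3/2 - z/4)
x(O, a) = 45/2 (x(O, a) = -18*(-3/2 - ¼*(-1)) = -18*(-3/2 + ¼) = -18*(-5)/4 = -3*(-15/2) = 45/2)
(-217903 + x(178, 9*(-8))) - 254702 = (-217903 + 45/2) - 254702 = -435761/2 - 254702 = -945165/2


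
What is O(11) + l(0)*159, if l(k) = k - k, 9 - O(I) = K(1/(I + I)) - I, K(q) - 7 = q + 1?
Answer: 263/22 ≈ 11.955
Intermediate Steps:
K(q) = 8 + q (K(q) = 7 + (q + 1) = 7 + (1 + q) = 8 + q)
O(I) = 1 + I - 1/(2*I) (O(I) = 9 - ((8 + 1/(I + I)) - I) = 9 - ((8 + 1/(2*I)) - I) = 9 - (8 + 1/(2*I) - I) = 9 + (-8 + I - 1/(2*I)) = 1 + I - 1/(2*I))
l(k) = 0
O(11) + l(0)*159 = (1 + 11 - ½/11) + 0*159 = (1 + 11 - ½*1/11) + 0 = (1 + 11 - 1/22) + 0 = 263/22 + 0 = 263/22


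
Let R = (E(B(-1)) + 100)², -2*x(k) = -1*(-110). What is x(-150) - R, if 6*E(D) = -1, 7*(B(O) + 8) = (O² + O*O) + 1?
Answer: -360781/36 ≈ -10022.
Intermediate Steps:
B(O) = -55/7 + 2*O²/7 (B(O) = -8 + ((O² + O*O) + 1)/7 = -8 + ((O² + O²) + 1)/7 = -8 + (2*O² + 1)/7 = -8 + (1 + 2*O²)/7 = -8 + (⅐ + 2*O²/7) = -55/7 + 2*O²/7)
x(k) = -55 (x(k) = -(-1)*(-110)/2 = -½*110 = -55)
E(D) = -⅙ (E(D) = (⅙)*(-1) = -⅙)
R = 358801/36 (R = (-⅙ + 100)² = (599/6)² = 358801/36 ≈ 9966.7)
x(-150) - R = -55 - 1*358801/36 = -55 - 358801/36 = -360781/36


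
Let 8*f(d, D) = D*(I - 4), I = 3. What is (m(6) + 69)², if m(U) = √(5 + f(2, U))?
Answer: (138 + √17)²/4 ≈ 5049.7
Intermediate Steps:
f(d, D) = -D/8 (f(d, D) = (D*(3 - 4))/8 = (D*(-1))/8 = (-D)/8 = -D/8)
m(U) = √(5 - U/8)
(m(6) + 69)² = (√(80 - 2*6)/4 + 69)² = (√(80 - 12)/4 + 69)² = (√68/4 + 69)² = ((2*√17)/4 + 69)² = (√17/2 + 69)² = (69 + √17/2)²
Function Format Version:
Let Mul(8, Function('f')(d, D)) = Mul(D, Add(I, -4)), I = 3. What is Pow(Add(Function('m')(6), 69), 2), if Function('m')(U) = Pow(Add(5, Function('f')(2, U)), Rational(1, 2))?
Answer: Mul(Rational(1, 4), Pow(Add(138, Pow(17, Rational(1, 2))), 2)) ≈ 5049.7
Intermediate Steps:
Function('f')(d, D) = Mul(Rational(-1, 8), D) (Function('f')(d, D) = Mul(Rational(1, 8), Mul(D, Add(3, -4))) = Mul(Rational(1, 8), Mul(D, -1)) = Mul(Rational(1, 8), Mul(-1, D)) = Mul(Rational(-1, 8), D))
Function('m')(U) = Pow(Add(5, Mul(Rational(-1, 8), U)), Rational(1, 2))
Pow(Add(Function('m')(6), 69), 2) = Pow(Add(Mul(Rational(1, 4), Pow(Add(80, Mul(-2, 6)), Rational(1, 2))), 69), 2) = Pow(Add(Mul(Rational(1, 4), Pow(Add(80, -12), Rational(1, 2))), 69), 2) = Pow(Add(Mul(Rational(1, 4), Pow(68, Rational(1, 2))), 69), 2) = Pow(Add(Mul(Rational(1, 4), Mul(2, Pow(17, Rational(1, 2)))), 69), 2) = Pow(Add(Mul(Rational(1, 2), Pow(17, Rational(1, 2))), 69), 2) = Pow(Add(69, Mul(Rational(1, 2), Pow(17, Rational(1, 2)))), 2)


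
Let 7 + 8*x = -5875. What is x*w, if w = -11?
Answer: 32351/4 ≈ 8087.8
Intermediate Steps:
x = -2941/4 (x = -7/8 + (1/8)*(-5875) = -7/8 - 5875/8 = -2941/4 ≈ -735.25)
x*w = -2941/4*(-11) = 32351/4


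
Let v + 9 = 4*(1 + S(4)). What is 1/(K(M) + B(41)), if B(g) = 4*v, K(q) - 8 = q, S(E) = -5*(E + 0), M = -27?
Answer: -1/359 ≈ -0.0027855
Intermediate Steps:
S(E) = -5*E
K(q) = 8 + q
v = -85 (v = -9 + 4*(1 - 5*4) = -9 + 4*(1 - 20) = -9 + 4*(-19) = -9 - 76 = -85)
B(g) = -340 (B(g) = 4*(-85) = -340)
1/(K(M) + B(41)) = 1/((8 - 27) - 340) = 1/(-19 - 340) = 1/(-359) = -1/359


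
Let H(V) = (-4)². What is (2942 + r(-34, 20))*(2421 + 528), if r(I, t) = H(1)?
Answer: 8723142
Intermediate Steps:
H(V) = 16
r(I, t) = 16
(2942 + r(-34, 20))*(2421 + 528) = (2942 + 16)*(2421 + 528) = 2958*2949 = 8723142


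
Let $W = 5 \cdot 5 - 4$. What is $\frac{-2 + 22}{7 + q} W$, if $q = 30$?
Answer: $\frac{420}{37} \approx 11.351$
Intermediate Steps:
$W = 21$ ($W = 25 - 4 = 21$)
$\frac{-2 + 22}{7 + q} W = \frac{-2 + 22}{7 + 30} \cdot 21 = \frac{20}{37} \cdot 21 = \frac{420}{37}$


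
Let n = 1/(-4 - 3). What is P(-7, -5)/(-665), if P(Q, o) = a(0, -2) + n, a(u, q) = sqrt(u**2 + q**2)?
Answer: -13/4655 ≈ -0.0027927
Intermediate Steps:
a(u, q) = sqrt(q**2 + u**2)
n = -1/7 (n = 1/(-7) = -1/7 ≈ -0.14286)
P(Q, o) = 13/7 (P(Q, o) = sqrt((-2)**2 + 0**2) - 1/7 = sqrt(4 + 0) - 1/7 = sqrt(4) - 1/7 = 2 - 1/7 = 13/7)
P(-7, -5)/(-665) = (13/7)/(-665) = (13/7)*(-1/665) = -13/4655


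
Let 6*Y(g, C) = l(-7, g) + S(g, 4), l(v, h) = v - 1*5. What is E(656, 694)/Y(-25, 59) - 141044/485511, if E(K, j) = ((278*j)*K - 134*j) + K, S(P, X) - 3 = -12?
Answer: -122806174842452/3398577 ≈ -3.6135e+7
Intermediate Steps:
l(v, h) = -5 + v (l(v, h) = v - 5 = -5 + v)
S(P, X) = -9 (S(P, X) = 3 - 12 = -9)
Y(g, C) = -7/2 (Y(g, C) = ((-5 - 7) - 9)/6 = (-12 - 9)/6 = (1/6)*(-21) = -7/2)
E(K, j) = K - 134*j + 278*K*j (E(K, j) = (278*K*j - 134*j) + K = (-134*j + 278*K*j) + K = K - 134*j + 278*K*j)
E(656, 694)/Y(-25, 59) - 141044/485511 = (656 - 134*694 + 278*656*694)/(-7/2) - 141044/485511 = (656 - 92996 + 126563392)*(-2/7) - 141044*1/485511 = 126471052*(-2/7) - 141044/485511 = -252942104/7 - 141044/485511 = -122806174842452/3398577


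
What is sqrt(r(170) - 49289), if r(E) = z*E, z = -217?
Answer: I*sqrt(86179) ≈ 293.56*I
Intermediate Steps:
r(E) = -217*E
sqrt(r(170) - 49289) = sqrt(-217*170 - 49289) = sqrt(-36890 - 49289) = sqrt(-86179) = I*sqrt(86179)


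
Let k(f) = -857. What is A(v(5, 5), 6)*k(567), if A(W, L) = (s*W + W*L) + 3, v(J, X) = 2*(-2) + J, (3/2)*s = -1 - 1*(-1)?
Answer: -7713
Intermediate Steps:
s = 0 (s = 2*(-1 - 1*(-1))/3 = 2*(-1 + 1)/3 = (⅔)*0 = 0)
v(J, X) = -4 + J
A(W, L) = 3 + L*W (A(W, L) = (0*W + W*L) + 3 = (0 + L*W) + 3 = L*W + 3 = 3 + L*W)
A(v(5, 5), 6)*k(567) = (3 + 6*(-4 + 5))*(-857) = (3 + 6*1)*(-857) = (3 + 6)*(-857) = 9*(-857) = -7713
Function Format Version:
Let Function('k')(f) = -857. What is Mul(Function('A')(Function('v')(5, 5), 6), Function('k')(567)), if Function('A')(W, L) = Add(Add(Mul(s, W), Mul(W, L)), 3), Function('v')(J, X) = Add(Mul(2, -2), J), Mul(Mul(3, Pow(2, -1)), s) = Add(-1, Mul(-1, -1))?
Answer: -7713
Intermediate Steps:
s = 0 (s = Mul(Rational(2, 3), Add(-1, Mul(-1, -1))) = Mul(Rational(2, 3), Add(-1, 1)) = Mul(Rational(2, 3), 0) = 0)
Function('v')(J, X) = Add(-4, J)
Function('A')(W, L) = Add(3, Mul(L, W)) (Function('A')(W, L) = Add(Add(Mul(0, W), Mul(W, L)), 3) = Add(Add(0, Mul(L, W)), 3) = Add(Mul(L, W), 3) = Add(3, Mul(L, W)))
Mul(Function('A')(Function('v')(5, 5), 6), Function('k')(567)) = Mul(Add(3, Mul(6, Add(-4, 5))), -857) = Mul(Add(3, Mul(6, 1)), -857) = Mul(Add(3, 6), -857) = Mul(9, -857) = -7713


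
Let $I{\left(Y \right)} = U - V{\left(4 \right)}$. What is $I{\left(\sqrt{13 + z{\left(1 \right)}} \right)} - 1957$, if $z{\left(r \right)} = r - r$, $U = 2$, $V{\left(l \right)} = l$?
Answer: $-1959$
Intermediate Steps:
$z{\left(r \right)} = 0$
$I{\left(Y \right)} = -2$ ($I{\left(Y \right)} = 2 - 4 = -2$)
$I{\left(\sqrt{13 + z{\left(1 \right)}} \right)} - 1957 = -2 - 1957 = -1959$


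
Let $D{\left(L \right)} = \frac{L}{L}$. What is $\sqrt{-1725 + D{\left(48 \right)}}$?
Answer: $2 i \sqrt{431} \approx 41.521 i$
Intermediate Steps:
$D{\left(L \right)} = 1$
$\sqrt{-1725 + D{\left(48 \right)}} = \sqrt{-1725 + 1} = \sqrt{-1724} = 2 i \sqrt{431}$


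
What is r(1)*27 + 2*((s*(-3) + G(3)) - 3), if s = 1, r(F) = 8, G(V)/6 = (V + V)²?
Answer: 636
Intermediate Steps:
G(V) = 24*V² (G(V) = 6*(V + V)² = 6*(2*V)² = 6*(4*V²) = 24*V²)
r(1)*27 + 2*((s*(-3) + G(3)) - 3) = 8*27 + 2*((1*(-3) + 24*3²) - 3) = 216 + 2*((-3 + 24*9) - 3) = 216 + 2*((-3 + 216) - 3) = 216 + 2*(213 - 3) = 216 + 2*210 = 216 + 420 = 636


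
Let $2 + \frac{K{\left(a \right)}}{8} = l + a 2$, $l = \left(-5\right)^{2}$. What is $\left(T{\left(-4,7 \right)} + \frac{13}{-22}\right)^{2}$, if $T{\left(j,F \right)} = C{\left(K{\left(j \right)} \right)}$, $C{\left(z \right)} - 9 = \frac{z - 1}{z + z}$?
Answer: $\frac{552673081}{6969600} \approx 79.298$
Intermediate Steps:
$l = 25$
$K{\left(a \right)} = 184 + 16 a$ ($K{\left(a \right)} = -16 + 8 \left(25 + a 2\right) = -16 + 8 \left(25 + 2 a\right) = -16 + \left(200 + 16 a\right) = 184 + 16 a$)
$C{\left(z \right)} = 9 + \frac{-1 + z}{2 z}$ ($C{\left(z \right)} = 9 + \frac{z - 1}{z + z} = 9 + \frac{-1 + z}{2 z}$)
$T{\left(j,F \right)} = \frac{3495 + 304 j}{2 \left(184 + 16 j\right)}$ ($T{\left(j,F \right)} = \frac{-1 + 19 \left(184 + 16 j\right)}{2 \left(184 + 16 j\right)} = \frac{-1 + \left(3496 + 304 j\right)}{2 \left(184 + 16 j\right)} = \frac{3495 + 304 j}{2 \left(184 + 16 j\right)}$)
$\left(T{\left(-4,7 \right)} + \frac{13}{-22}\right)^{2} = \left(\frac{3495 + 304 \left(-4\right)}{16 \left(23 + 2 \left(-4\right)\right)} + \frac{13}{-22}\right)^{2} = \left(\frac{3495 - 1216}{16 \left(23 - 8\right)} + 13 \left(- \frac{1}{22}\right)\right)^{2} = \left(\frac{1}{16} \cdot \frac{1}{15} \cdot 2279 - \frac{13}{22}\right)^{2} = \left(\frac{2279}{240} - \frac{13}{22}\right)^{2} = \left(\frac{23509}{2640}\right)^{2} = \frac{552673081}{6969600}$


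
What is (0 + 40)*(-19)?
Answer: -760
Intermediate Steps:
(0 + 40)*(-19) = 40*(-19) = -760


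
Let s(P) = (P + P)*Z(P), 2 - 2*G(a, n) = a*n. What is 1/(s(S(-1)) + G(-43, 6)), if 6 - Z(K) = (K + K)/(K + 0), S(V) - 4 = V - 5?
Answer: 1/114 ≈ 0.0087719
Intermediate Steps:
S(V) = -1 + V (S(V) = 4 + (V - 5) = 4 + (-5 + V) = -1 + V)
Z(K) = 4 (Z(K) = 6 - (K + K)/(K + 0) = 6 - 2*K/K = 6 - 1*2 = 6 - 2 = 4)
G(a, n) = 1 - a*n/2
s(P) = 8*P (s(P) = (P + P)*4 = (2*P)*4 = 8*P)
1/(s(S(-1)) + G(-43, 6)) = 1/(8*(-1 - 1) + (1 - 1/2*(-43)*6)) = 1/(8*(-2) + (1 + 129)) = 1/(-16 + 130) = 1/114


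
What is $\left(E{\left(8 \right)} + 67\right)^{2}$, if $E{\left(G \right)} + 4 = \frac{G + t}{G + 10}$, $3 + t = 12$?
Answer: $\frac{1324801}{324} \approx 4088.9$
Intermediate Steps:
$t = 9$ ($t = -3 + 12 = 9$)
$E{\left(G \right)} = -4 + \frac{9 + G}{10 + G}$ ($E{\left(G \right)} = -4 + \frac{G + 9}{G + 10} = -4 + \frac{9 + G}{10 + G}$)
$\left(E{\left(8 \right)} + 67\right)^{2} = \left(\frac{-31 - 24}{10 + 8} + 67\right)^{2} = \left(\frac{-31 - 24}{18} + 67\right)^{2} = \left(\frac{1}{18} \left(-55\right) + 67\right)^{2} = \left(- \frac{55}{18} + 67\right)^{2} = \left(\frac{1151}{18}\right)^{2} = \frac{1324801}{324}$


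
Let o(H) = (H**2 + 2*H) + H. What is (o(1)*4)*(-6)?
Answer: -96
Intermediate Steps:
o(H) = H**2 + 3*H
(o(1)*4)*(-6) = ((1*(3 + 1))*4)*(-6) = ((1*4)*4)*(-6) = (4*4)*(-6) = 16*(-6) = -96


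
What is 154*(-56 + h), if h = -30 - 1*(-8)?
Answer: -12012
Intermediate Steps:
h = -22 (h = -30 + 8 = -22)
154*(-56 + h) = 154*(-56 - 22) = 154*(-78) = -12012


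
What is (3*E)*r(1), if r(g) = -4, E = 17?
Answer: -204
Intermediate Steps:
(3*E)*r(1) = (3*17)*(-4) = 51*(-4) = -204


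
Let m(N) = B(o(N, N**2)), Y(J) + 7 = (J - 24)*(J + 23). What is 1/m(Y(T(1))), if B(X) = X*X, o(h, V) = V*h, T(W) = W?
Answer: 1/30512012057180641 ≈ 3.2774e-17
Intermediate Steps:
Y(J) = -7 + (-24 + J)*(23 + J) (Y(J) = -7 + (J - 24)*(J + 23) = -7 + (-24 + J)*(23 + J))
B(X) = X**2
m(N) = N**6 (m(N) = (N**2*N)**2 = (N**3)**2 = N**6)
1/m(Y(T(1))) = 1/((-559 + 1**2 - 1*1)**6) = 1/((-559 + 1 - 1)**6) = 1/((-559)**6) = 1/30512012057180641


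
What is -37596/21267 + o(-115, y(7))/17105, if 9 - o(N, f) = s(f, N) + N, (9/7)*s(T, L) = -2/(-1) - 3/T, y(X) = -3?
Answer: -42699473/24251469 ≈ -1.7607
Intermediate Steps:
s(T, L) = 14/9 - 7/(3*T) (s(T, L) = 7*(-2/(-1) - 3/T)/9 = 7*(-2*(-1) - 3/T)/9 = 7*(2 - 3/T)/9 = 14/9 - 7/(3*T))
o(N, f) = 9 - N - 7*(-3 + 2*f)/(9*f) (o(N, f) = 9 - (7*(-3 + 2*f)/(9*f) + N) = 9 - (N + 7*(-3 + 2*f)/(9*f)) = 9 + (-N - 7*(-3 + 2*f)/(9*f)) = 9 - N - 7*(-3 + 2*f)/(9*f))
-37596/21267 + o(-115, y(7))/17105 = -37596/21267 + (67/9 - 1*(-115) + (7/3)/(-3))/17105 = -37596*1/21267 + (67/9 + 115 + (7/3)*(-⅓))*(1/17105) = -12532/7089 + (67/9 + 115 - 7/9)*(1/17105) = -12532/7089 + (365/3)*(1/17105) = -12532/7089 + 73/10263 = -42699473/24251469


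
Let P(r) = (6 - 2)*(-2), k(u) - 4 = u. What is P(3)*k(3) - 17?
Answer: -73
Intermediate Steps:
k(u) = 4 + u
P(r) = -8 (P(r) = 4*(-2) = -8)
P(3)*k(3) - 17 = -8*(4 + 3) - 17 = -8*7 - 17 = -56 - 17 = -73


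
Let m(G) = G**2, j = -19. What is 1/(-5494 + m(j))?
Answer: -1/5133 ≈ -0.00019482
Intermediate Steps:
1/(-5494 + m(j)) = 1/(-5494 + (-19)**2) = 1/(-5494 + 361) = 1/(-5133) = -1/5133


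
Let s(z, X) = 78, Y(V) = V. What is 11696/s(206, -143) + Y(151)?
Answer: 11737/39 ≈ 300.95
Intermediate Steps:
11696/s(206, -143) + Y(151) = 11696/78 + 151 = 11696*(1/78) + 151 = 5848/39 + 151 = 11737/39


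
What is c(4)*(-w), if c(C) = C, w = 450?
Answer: -1800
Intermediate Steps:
c(4)*(-w) = 4*(-1*450) = 4*(-450) = -1800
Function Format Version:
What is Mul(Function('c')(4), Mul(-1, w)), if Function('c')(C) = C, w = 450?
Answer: -1800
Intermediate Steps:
Mul(Function('c')(4), Mul(-1, w)) = Mul(4, Mul(-1, 450)) = Mul(4, -450) = -1800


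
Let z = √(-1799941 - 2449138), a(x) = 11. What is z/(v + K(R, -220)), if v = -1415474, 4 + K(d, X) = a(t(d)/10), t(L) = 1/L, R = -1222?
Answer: -I*√4249079/1415467 ≈ -0.0014563*I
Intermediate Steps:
K(d, X) = 7 (K(d, X) = -4 + 11 = 7)
z = I*√4249079 (z = √(-4249079) = I*√4249079 ≈ 2061.3*I)
z/(v + K(R, -220)) = (I*√4249079)/(-1415474 + 7) = (I*√4249079)/(-1415467) = (I*√4249079)*(-1/1415467) = -I*√4249079/1415467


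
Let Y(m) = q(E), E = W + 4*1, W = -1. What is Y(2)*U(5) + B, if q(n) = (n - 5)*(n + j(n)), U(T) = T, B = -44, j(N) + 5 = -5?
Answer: 26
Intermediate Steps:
j(N) = -10 (j(N) = -5 - 5 = -10)
E = 3 (E = -1 + 4*1 = -1 + 4 = 3)
q(n) = (-10 + n)*(-5 + n) (q(n) = (n - 5)*(n - 10) = (-5 + n)*(-10 + n) = (-10 + n)*(-5 + n))
Y(m) = 14 (Y(m) = 50 + 3**2 - 15*3 = 50 + 9 - 45 = 14)
Y(2)*U(5) + B = 14*5 - 44 = 70 - 44 = 26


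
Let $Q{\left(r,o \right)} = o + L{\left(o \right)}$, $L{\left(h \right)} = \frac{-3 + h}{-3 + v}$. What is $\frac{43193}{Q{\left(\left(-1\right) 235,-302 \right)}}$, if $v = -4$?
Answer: $- \frac{302351}{1809} \approx -167.14$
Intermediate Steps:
$L{\left(h \right)} = \frac{3}{7} - \frac{h}{7}$ ($L{\left(h \right)} = \frac{-3 + h}{-3 - 4} = \frac{-3 + h}{-7} = \left(-3 + h\right) \left(- \frac{1}{7}\right) = \frac{3}{7} - \frac{h}{7}$)
$Q{\left(r,o \right)} = \frac{3}{7} + \frac{6 o}{7}$ ($Q{\left(r,o \right)} = o - \left(- \frac{3}{7} + \frac{o}{7}\right) = \frac{3}{7} + \frac{6 o}{7}$)
$\frac{43193}{Q{\left(\left(-1\right) 235,-302 \right)}} = \frac{43193}{\frac{3}{7} + \frac{6}{7} \left(-302\right)} = \frac{43193}{\frac{3}{7} - \frac{1812}{7}} = \frac{43193}{- \frac{1809}{7}} = 43193 \left(- \frac{7}{1809}\right) = - \frac{302351}{1809}$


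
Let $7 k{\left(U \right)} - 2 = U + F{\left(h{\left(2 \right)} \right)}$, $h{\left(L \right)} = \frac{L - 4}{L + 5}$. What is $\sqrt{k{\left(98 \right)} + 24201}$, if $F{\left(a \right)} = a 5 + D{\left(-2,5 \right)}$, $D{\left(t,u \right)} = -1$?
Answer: $\frac{2 \sqrt{296633}}{7} \approx 155.61$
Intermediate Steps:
$h{\left(L \right)} = \frac{-4 + L}{5 + L}$
$F{\left(a \right)} = -1 + 5 a$ ($F{\left(a \right)} = a 5 - 1 = 5 a - 1 = -1 + 5 a$)
$k{\left(U \right)} = - \frac{3}{49} + \frac{U}{7}$ ($k{\left(U \right)} = \frac{2}{7} + \frac{U + \left(-1 + 5 \frac{-4 + 2}{5 + 2}\right)}{7} = \frac{2}{7} + \frac{U + \left(-1 + 5 \cdot \frac{1}{7} \left(-2\right)\right)}{7} = \frac{2}{7} + \frac{U + \left(-1 + 5 \left(- \frac{2}{7}\right)\right)}{7} = \frac{2}{7} + \frac{U - \frac{17}{7}}{7} = \frac{2}{7} + \frac{- \frac{17}{7} + U}{7} = \frac{2}{7} + \left(- \frac{17}{49} + \frac{U}{7}\right) = - \frac{3}{49} + \frac{U}{7}$)
$\sqrt{k{\left(98 \right)} + 24201} = \sqrt{\left(- \frac{3}{49} + \frac{1}{7} \cdot 98\right) + 24201} = \sqrt{\left(- \frac{3}{49} + 14\right) + 24201} = \sqrt{\frac{683}{49} + 24201} = \sqrt{\frac{1186532}{49}} = \frac{2 \sqrt{296633}}{7}$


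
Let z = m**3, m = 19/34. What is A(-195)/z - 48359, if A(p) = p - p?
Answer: -48359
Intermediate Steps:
m = 19/34 (m = 19*(1/34) = 19/34 ≈ 0.55882)
A(p) = 0
z = 6859/39304 (z = (19/34)**3 = 6859/39304 ≈ 0.17451)
A(-195)/z - 48359 = 0/(6859/39304) - 48359 = 0*(39304/6859) - 48359 = 0 - 48359 = -48359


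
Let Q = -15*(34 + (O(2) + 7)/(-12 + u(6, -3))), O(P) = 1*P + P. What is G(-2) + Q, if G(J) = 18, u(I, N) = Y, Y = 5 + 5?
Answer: -819/2 ≈ -409.50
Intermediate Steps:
Y = 10
u(I, N) = 10
O(P) = 2*P (O(P) = P + P = 2*P)
Q = -855/2 (Q = -15*(34 + (2*2 + 7)/(-12 + 10)) = -15*(34 + (4 + 7)/(-2)) = -15*(34 + 11*(-½)) = -15*(34 - 11/2) = -15*57/2 = -855/2 ≈ -427.50)
G(-2) + Q = 18 - 855/2 = -819/2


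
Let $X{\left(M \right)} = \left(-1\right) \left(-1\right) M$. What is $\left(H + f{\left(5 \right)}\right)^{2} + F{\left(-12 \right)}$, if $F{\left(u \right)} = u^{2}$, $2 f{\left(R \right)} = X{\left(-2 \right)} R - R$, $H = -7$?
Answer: $\frac{1417}{4} \approx 354.25$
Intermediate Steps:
$X{\left(M \right)} = M$ ($X{\left(M \right)} = 1 M = M$)
$f{\left(R \right)} = - \frac{3 R}{2}$ ($f{\left(R \right)} = \frac{- 2 R - R}{2} = \frac{\left(-3\right) R}{2} = - \frac{3 R}{2}$)
$\left(H + f{\left(5 \right)}\right)^{2} + F{\left(-12 \right)} = \left(-7 - \frac{15}{2}\right)^{2} + \left(-12\right)^{2} = \left(-7 - \frac{15}{2}\right)^{2} + 144 = \left(- \frac{29}{2}\right)^{2} + 144 = \frac{841}{4} + 144 = \frac{1417}{4}$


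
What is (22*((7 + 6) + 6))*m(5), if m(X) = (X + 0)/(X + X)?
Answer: 209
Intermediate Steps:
m(X) = ½ (m(X) = X/((2*X)) = X*(1/(2*X)) = ½)
(22*((7 + 6) + 6))*m(5) = (22*((7 + 6) + 6))*(½) = (22*(13 + 6))*(½) = (22*19)*(½) = 418*(½) = 209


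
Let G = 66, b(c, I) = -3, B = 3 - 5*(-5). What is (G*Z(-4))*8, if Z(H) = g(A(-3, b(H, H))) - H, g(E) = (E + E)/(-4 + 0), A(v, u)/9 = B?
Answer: -64416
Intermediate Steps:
B = 28 (B = 3 + 25 = 28)
A(v, u) = 252 (A(v, u) = 9*28 = 252)
g(E) = -E/2 (g(E) = (2*E)/(-4) = (2*E)*(-¼) = -E/2)
Z(H) = -126 - H (Z(H) = -½*252 - H = -126 - H)
(G*Z(-4))*8 = (66*(-126 - 1*(-4)))*8 = (66*(-126 + 4))*8 = (66*(-122))*8 = -8052*8 = -64416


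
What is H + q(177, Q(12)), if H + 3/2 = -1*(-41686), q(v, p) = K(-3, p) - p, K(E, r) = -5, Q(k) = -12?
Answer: 83383/2 ≈ 41692.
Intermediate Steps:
q(v, p) = -5 - p
H = 83369/2 (H = -3/2 - 1*(-41686) = -3/2 + 41686 = 83369/2 ≈ 41685.)
H + q(177, Q(12)) = 83369/2 + (-5 - 1*(-12)) = 83369/2 + (-5 + 12) = 83369/2 + 7 = 83383/2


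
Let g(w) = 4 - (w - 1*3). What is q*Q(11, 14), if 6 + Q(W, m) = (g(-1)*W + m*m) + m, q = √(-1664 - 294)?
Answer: 292*I*√1958 ≈ 12921.0*I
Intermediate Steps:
q = I*√1958 (q = √(-1958) = I*√1958 ≈ 44.249*I)
g(w) = 7 - w (g(w) = 4 - (w - 3) = 4 - (-3 + w) = 4 + (3 - w) = 7 - w)
Q(W, m) = -6 + m + m² + 8*W (Q(W, m) = -6 + (((7 - 1*(-1))*W + m*m) + m) = -6 + (((7 + 1)*W + m²) + m) = -6 + ((8*W + m²) + m) = -6 + ((m² + 8*W) + m) = -6 + (m + m² + 8*W) = -6 + m + m² + 8*W)
q*Q(11, 14) = (I*√1958)*(-6 + 14 + 14² + 8*11) = (I*√1958)*(-6 + 14 + 196 + 88) = (I*√1958)*292 = 292*I*√1958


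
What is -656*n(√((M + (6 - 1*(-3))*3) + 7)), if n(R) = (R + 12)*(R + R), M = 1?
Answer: -45920 - 15744*√35 ≈ -1.3906e+5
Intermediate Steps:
n(R) = 2*R*(12 + R) (n(R) = (12 + R)*(2*R) = 2*R*(12 + R))
-656*n(√((M + (6 - 1*(-3))*3) + 7)) = -1312*√((1 + (6 - 1*(-3))*3) + 7)*(12 + √((1 + (6 - 1*(-3))*3) + 7)) = -1312*√((1 + (6 + 3)*3) + 7)*(12 + √((1 + (6 + 3)*3) + 7)) = -1312*√((1 + 9*3) + 7)*(12 + √((1 + 9*3) + 7)) = -1312*√((1 + 27) + 7)*(12 + √((1 + 27) + 7)) = -1312*√(28 + 7)*(12 + √(28 + 7)) = -1312*√35*(12 + √35)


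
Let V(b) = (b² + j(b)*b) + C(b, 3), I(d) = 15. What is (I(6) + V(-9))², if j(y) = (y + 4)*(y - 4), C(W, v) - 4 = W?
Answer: 244036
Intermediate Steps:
C(W, v) = 4 + W
j(y) = (-4 + y)*(4 + y) (j(y) = (4 + y)*(-4 + y) = (-4 + y)*(4 + y))
V(b) = 4 + b + b² + b*(-16 + b²) (V(b) = (b² + (-16 + b²)*b) + (4 + b) = (b² + b*(-16 + b²)) + (4 + b) = 4 + b + b² + b*(-16 + b²))
(I(6) + V(-9))² = (15 + (4 + (-9)² + (-9)³ - 15*(-9)))² = (15 + (4 + 81 - 729 + 135))² = (15 - 509)² = (-494)² = 244036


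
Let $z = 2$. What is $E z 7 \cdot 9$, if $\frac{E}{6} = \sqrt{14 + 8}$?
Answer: $756 \sqrt{22} \approx 3546.0$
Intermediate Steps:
$E = 6 \sqrt{22}$ ($E = 6 \sqrt{14 + 8} = 6 \sqrt{22} \approx 28.142$)
$E z 7 \cdot 9 = 6 \sqrt{22} \cdot 2 \cdot 7 \cdot 9 = 6 \sqrt{22} \cdot 14 \cdot 9 = 84 \sqrt{22} \cdot 9 = 756 \sqrt{22}$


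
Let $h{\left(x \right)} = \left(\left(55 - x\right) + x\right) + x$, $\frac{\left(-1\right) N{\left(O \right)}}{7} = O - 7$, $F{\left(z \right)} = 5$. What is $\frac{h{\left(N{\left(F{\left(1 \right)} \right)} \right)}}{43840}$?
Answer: $\frac{69}{43840} \approx 0.0015739$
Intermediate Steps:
$N{\left(O \right)} = 49 - 7 O$ ($N{\left(O \right)} = - 7 \left(O - 7\right) = - 7 \left(-7 + O\right) = 49 - 7 O$)
$h{\left(x \right)} = 55 + x$
$\frac{h{\left(N{\left(F{\left(1 \right)} \right)} \right)}}{43840} = \frac{55 + \left(49 - 35\right)}{43840} = \left(55 + \left(49 - 35\right)\right) \frac{1}{43840} = \left(55 + 14\right) \frac{1}{43840} = 69 \cdot \frac{1}{43840} = \frac{69}{43840}$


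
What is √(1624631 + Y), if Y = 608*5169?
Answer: √4767383 ≈ 2183.4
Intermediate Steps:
Y = 3142752
√(1624631 + Y) = √(1624631 + 3142752) = √4767383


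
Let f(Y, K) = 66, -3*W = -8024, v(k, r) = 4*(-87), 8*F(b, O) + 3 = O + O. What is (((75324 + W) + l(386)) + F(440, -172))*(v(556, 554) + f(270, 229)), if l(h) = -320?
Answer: -87572609/4 ≈ -2.1893e+7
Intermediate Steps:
F(b, O) = -3/8 + O/4 (F(b, O) = -3/8 + (O + O)/8 = -3/8 + (2*O)/8 = -3/8 + O/4)
v(k, r) = -348
W = 8024/3 (W = -1/3*(-8024) = 8024/3 ≈ 2674.7)
(((75324 + W) + l(386)) + F(440, -172))*(v(556, 554) + f(270, 229)) = (((75324 + 8024/3) - 320) + (-3/8 + (1/4)*(-172)))*(-348 + 66) = ((233996/3 - 320) + (-3/8 - 43))*(-282) = (233036/3 - 347/8)*(-282) = (1863247/24)*(-282) = -87572609/4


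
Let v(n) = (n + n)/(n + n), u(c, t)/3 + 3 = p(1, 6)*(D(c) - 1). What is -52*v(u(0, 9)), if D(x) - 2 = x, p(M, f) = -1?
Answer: -52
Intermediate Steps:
D(x) = 2 + x
u(c, t) = -12 - 3*c (u(c, t) = -9 + 3*(-((2 + c) - 1)) = -9 + 3*(-(1 + c)) = -9 + 3*(-1 - c) = -9 + (-3 - 3*c) = -12 - 3*c)
v(n) = 1 (v(n) = (2*n)/((2*n)) = (2*n)*(1/(2*n)) = 1)
-52*v(u(0, 9)) = -52*1 = -52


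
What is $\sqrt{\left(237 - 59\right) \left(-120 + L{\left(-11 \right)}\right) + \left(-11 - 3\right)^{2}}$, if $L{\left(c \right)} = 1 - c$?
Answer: $2 i \sqrt{4757} \approx 137.94 i$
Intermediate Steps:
$\sqrt{\left(237 - 59\right) \left(-120 + L{\left(-11 \right)}\right) + \left(-11 - 3\right)^{2}} = \sqrt{\left(237 - 59\right) \left(-120 + \left(1 - -11\right)\right) + \left(-11 - 3\right)^{2}} = \sqrt{178 \left(-120 + \left(1 + 11\right)\right) + \left(-14\right)^{2}} = \sqrt{178 \left(-120 + 12\right) + 196} = \sqrt{178 \left(-108\right) + 196} = \sqrt{-19224 + 196} = \sqrt{-19028} = 2 i \sqrt{4757}$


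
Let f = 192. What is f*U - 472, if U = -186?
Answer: -36184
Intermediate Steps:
f*U - 472 = 192*(-186) - 472 = -35712 - 472 = -36184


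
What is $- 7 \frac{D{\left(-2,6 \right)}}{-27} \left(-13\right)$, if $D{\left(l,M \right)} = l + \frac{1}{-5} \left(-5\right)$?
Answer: $\frac{91}{27} \approx 3.3704$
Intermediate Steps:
$D{\left(l,M \right)} = 1 + l$ ($D{\left(l,M \right)} = l - -1 = l + 1 = 1 + l$)
$- 7 \frac{D{\left(-2,6 \right)}}{-27} \left(-13\right) = - 7 \frac{1 - 2}{-27} \left(-13\right) = - 7 \left(\left(-1\right) \left(- \frac{1}{27}\right)\right) \left(-13\right) = \left(-7\right) \frac{1}{27} \left(-13\right) = \left(- \frac{7}{27}\right) \left(-13\right) = \frac{91}{27}$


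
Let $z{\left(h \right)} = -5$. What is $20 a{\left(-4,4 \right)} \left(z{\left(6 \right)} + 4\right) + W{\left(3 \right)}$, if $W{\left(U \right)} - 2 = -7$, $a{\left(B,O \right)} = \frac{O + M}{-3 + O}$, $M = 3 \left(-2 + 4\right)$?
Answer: $-205$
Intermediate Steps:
$M = 6$ ($M = 3 \cdot 2 = 6$)
$a{\left(B,O \right)} = \frac{6 + O}{-3 + O}$ ($a{\left(B,O \right)} = \frac{O + 6}{-3 + O} = \frac{6 + O}{-3 + O}$)
$W{\left(U \right)} = -5$ ($W{\left(U \right)} = 2 - 7 = -5$)
$20 a{\left(-4,4 \right)} \left(z{\left(6 \right)} + 4\right) + W{\left(3 \right)} = 20 \frac{6 + 4}{-3 + 4} \left(-5 + 4\right) - 5 = 20 \cdot 1^{-1} \cdot 10 \left(-1\right) - 5 = 20 \cdot 1 \cdot 10 \left(-1\right) - 5 = 20 \cdot 10 \left(-1\right) - 5 = 20 \left(-10\right) - 5 = -200 - 5 = -205$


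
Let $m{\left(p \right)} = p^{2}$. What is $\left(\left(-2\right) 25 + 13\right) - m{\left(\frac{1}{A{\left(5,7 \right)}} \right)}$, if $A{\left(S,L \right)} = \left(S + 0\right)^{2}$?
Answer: $- \frac{23126}{625} \approx -37.002$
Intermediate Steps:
$A{\left(S,L \right)} = S^{2}$
$\left(\left(-2\right) 25 + 13\right) - m{\left(\frac{1}{A{\left(5,7 \right)}} \right)} = \left(\left(-2\right) 25 + 13\right) - \left(\frac{1}{5^{2}}\right)^{2} = \left(-50 + 13\right) - \left(\frac{1}{25}\right)^{2} = -37 - \left(\frac{1}{25}\right)^{2} = -37 - \frac{1}{625} = - \frac{23126}{625}$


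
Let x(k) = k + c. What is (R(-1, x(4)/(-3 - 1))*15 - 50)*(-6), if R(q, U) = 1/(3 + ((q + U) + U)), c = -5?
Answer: 264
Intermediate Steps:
x(k) = -5 + k (x(k) = k - 5 = -5 + k)
R(q, U) = 1/(3 + q + 2*U) (R(q, U) = 1/(3 + ((U + q) + U)) = 1/(3 + (q + 2*U)) = 1/(3 + q + 2*U))
(R(-1, x(4)/(-3 - 1))*15 - 50)*(-6) = (15/(3 - 1 + 2*((-5 + 4)/(-3 - 1))) - 50)*(-6) = (15/(3 - 1 + 2*(-1/(-4))) - 50)*(-6) = (15/(3 - 1 + 2*(-¼*(-1))) - 50)*(-6) = (15/(3 - 1 + 2*(¼)) - 50)*(-6) = (15/(3 - 1 + ½) - 50)*(-6) = (15/(5/2) - 50)*(-6) = ((⅖)*15 - 50)*(-6) = (6 - 50)*(-6) = -44*(-6) = 264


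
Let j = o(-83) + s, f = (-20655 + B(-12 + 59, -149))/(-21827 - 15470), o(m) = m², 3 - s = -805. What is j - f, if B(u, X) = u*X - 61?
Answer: 287047290/37297 ≈ 7696.3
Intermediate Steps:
s = 808 (s = 3 - 1*(-805) = 3 + 805 = 808)
B(u, X) = -61 + X*u (B(u, X) = X*u - 61 = -61 + X*u)
f = 27719/37297 (f = (-20655 + (-61 - 149*(-12 + 59)))/(-21827 - 15470) = (-20655 + (-61 - 149*47))/(-37297) = (-20655 + (-61 - 7003))*(-1/37297) = (-20655 - 7064)*(-1/37297) = -27719*(-1/37297) = 27719/37297 ≈ 0.74320)
j = 7697 (j = (-83)² + 808 = 6889 + 808 = 7697)
j - f = 7697 - 1*27719/37297 = 7697 - 27719/37297 = 287047290/37297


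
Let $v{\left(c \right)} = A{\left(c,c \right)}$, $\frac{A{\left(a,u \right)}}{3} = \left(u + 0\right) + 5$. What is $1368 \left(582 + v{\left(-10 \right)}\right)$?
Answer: $775656$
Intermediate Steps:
$A{\left(a,u \right)} = 15 + 3 u$ ($A{\left(a,u \right)} = 3 \left(\left(u + 0\right) + 5\right) = 3 \left(u + 5\right) = 3 \left(5 + u\right) = 15 + 3 u$)
$v{\left(c \right)} = 15 + 3 c$
$1368 \left(582 + v{\left(-10 \right)}\right) = 1368 \left(582 + \left(15 + 3 \left(-10\right)\right)\right) = 1368 \left(582 + \left(15 - 30\right)\right) = 1368 \left(582 - 15\right) = 1368 \cdot 567 = 775656$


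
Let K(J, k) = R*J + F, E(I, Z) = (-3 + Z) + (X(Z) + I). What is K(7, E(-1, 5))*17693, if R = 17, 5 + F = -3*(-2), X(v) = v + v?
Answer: 2123160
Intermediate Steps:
X(v) = 2*v
F = 1 (F = -5 - 3*(-2) = -5 + 6 = 1)
E(I, Z) = -3 + I + 3*Z (E(I, Z) = (-3 + Z) + (2*Z + I) = (-3 + Z) + (I + 2*Z) = -3 + I + 3*Z)
K(J, k) = 1 + 17*J (K(J, k) = 17*J + 1 = 1 + 17*J)
K(7, E(-1, 5))*17693 = (1 + 17*7)*17693 = (1 + 119)*17693 = 120*17693 = 2123160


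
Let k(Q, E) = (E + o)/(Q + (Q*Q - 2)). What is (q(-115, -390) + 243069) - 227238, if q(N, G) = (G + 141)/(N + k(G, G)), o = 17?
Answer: 276237955275/17446793 ≈ 15833.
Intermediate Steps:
k(Q, E) = (17 + E)/(-2 + Q + Q**2) (k(Q, E) = (E + 17)/(Q + (Q*Q - 2)) = (17 + E)/(Q + (Q**2 - 2)) = (17 + E)/(Q + (-2 + Q**2)) = (17 + E)/(-2 + Q + Q**2))
q(N, G) = (141 + G)/(N + (17 + G)/(-2 + G + G**2)) (q(N, G) = (G + 141)/(N + (17 + G)/(-2 + G + G**2)) = (141 + G)/(N + (17 + G)/(-2 + G + G**2)))
(q(-115, -390) + 243069) - 227238 = ((141 - 390)*(-2 - 390 + (-390)**2)/(17 - 390 - 115*(-2 - 390 + (-390)**2)) + 243069) - 227238 = (-249*(-2 - 390 + 152100)/(17 - 390 - 115*(-2 - 390 + 152100)) + 243069) - 227238 = (-249*151708/(17 - 390 - 115*151708) + 243069) - 227238 = (-249*151708/(17 - 390 - 17446420) + 243069) - 227238 = (-249*151708/(-17446793) + 243069) - 227238 = (-1/17446793*(-249)*151708 + 243069) - 227238 = (37775292/17446793 + 243069) - 227238 = 4240812303009/17446793 - 227238 = 276237955275/17446793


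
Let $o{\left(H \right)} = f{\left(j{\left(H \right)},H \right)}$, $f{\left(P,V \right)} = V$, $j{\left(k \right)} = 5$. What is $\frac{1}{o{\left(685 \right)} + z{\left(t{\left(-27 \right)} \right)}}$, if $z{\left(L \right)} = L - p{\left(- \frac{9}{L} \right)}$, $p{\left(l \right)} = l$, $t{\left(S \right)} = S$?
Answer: $\frac{3}{1973} \approx 0.0015205$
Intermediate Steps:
$o{\left(H \right)} = H$
$z{\left(L \right)} = L + \frac{9}{L}$ ($z{\left(L \right)} = L - - \frac{9}{L} = L + \frac{9}{L}$)
$\frac{1}{o{\left(685 \right)} + z{\left(t{\left(-27 \right)} \right)}} = \frac{1}{685 - \left(27 - \frac{9}{-27}\right)} = \frac{1}{685 + \left(-27 + 9 \left(- \frac{1}{27}\right)\right)} = \frac{1}{685 - \frac{82}{3}} = \frac{1}{\frac{1973}{3}} = \frac{3}{1973}$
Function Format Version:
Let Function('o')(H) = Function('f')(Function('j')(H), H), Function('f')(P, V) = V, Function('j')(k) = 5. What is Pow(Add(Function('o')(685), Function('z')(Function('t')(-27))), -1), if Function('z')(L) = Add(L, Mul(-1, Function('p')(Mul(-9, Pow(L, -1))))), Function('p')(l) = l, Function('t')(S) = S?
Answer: Rational(3, 1973) ≈ 0.0015205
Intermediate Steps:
Function('o')(H) = H
Function('z')(L) = Add(L, Mul(9, Pow(L, -1))) (Function('z')(L) = Add(L, Mul(-1, Mul(-9, Pow(L, -1)))) = Add(L, Mul(9, Pow(L, -1))))
Pow(Add(Function('o')(685), Function('z')(Function('t')(-27))), -1) = Pow(Add(685, Add(-27, Mul(9, Pow(-27, -1)))), -1) = Pow(Add(685, Add(-27, Mul(9, Rational(-1, 27)))), -1) = Pow(Add(685, Add(-27, Rational(-1, 3))), -1) = Pow(Add(685, Rational(-82, 3)), -1) = Pow(Rational(1973, 3), -1) = Rational(3, 1973)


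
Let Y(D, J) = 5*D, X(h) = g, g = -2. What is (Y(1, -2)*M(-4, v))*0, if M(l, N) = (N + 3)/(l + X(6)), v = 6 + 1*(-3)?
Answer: 0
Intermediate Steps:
X(h) = -2
v = 3 (v = 6 - 3 = 3)
M(l, N) = (3 + N)/(-2 + l) (M(l, N) = (N + 3)/(l - 2) = (3 + N)/(-2 + l))
(Y(1, -2)*M(-4, v))*0 = ((5*1)*((3 + 3)/(-2 - 4)))*0 = (5*(6/(-6)))*0 = (5*(-⅙*6))*0 = (5*(-1))*0 = -5*0 = 0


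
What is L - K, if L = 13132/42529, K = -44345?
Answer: 1885961637/42529 ≈ 44345.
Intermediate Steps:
L = 13132/42529 (L = 13132*(1/42529) = 13132/42529 ≈ 0.30878)
L - K = 13132/42529 - 1*(-44345) = 13132/42529 + 44345 = 1885961637/42529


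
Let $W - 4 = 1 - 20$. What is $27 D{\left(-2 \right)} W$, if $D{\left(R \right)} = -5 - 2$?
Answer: $2835$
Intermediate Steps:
$D{\left(R \right)} = -7$ ($D{\left(R \right)} = -5 - 2 = -7$)
$W = -15$ ($W = 4 + \left(1 - 20\right) = 4 - 19 = -15$)
$27 D{\left(-2 \right)} W = 27 \left(-7\right) \left(-15\right) = \left(-189\right) \left(-15\right) = 2835$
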